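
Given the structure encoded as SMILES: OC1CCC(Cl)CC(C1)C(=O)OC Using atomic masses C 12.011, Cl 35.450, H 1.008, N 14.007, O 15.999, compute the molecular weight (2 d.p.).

206.67 g/mol

First, the molecular formula is C9H15ClO3 (counting implicit H from valence).
  C: 9 × 12.011 = 108.099
  Cl: 1 × 35.450 = 35.450
  H: 15 × 1.008 = 15.120
  O: 3 × 15.999 = 47.997
Sum: 9×12.011 + 1×35.450 + 15×1.008 + 3×15.999 = 206.666 → 206.67 g/mol.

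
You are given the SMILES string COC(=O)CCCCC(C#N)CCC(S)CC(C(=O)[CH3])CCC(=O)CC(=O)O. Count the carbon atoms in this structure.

Count every carbon token in the SMILES (each C, including those in ring-closure positions and inside branches).
Carbon count: 20.

20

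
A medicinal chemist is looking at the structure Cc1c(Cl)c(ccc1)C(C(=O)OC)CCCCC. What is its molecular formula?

C15H21ClO2

Walk through each heavy atom and fill implicit hydrogens from standard valence (C 4, N 3, O 2, S 2, halogen 1); for lowercase aromatic atoms, an aromatic c carries 1 H when it has two neighbours and 0 H with three, and aromatic n carries 0 H:
  atom 1: C, bond orders sum to 1 (valence 4) → 3 H
  atom 2: aromatic c, 3 neighbours → 0 H
  atom 3: aromatic c, 3 neighbours → 0 H
  atom 4: Cl (halogen, monovalent) → 0 H
  atom 5: aromatic c, 3 neighbours → 0 H
  atom 6: aromatic c, 2 neighbours → 1 H
  atom 7: aromatic c, 2 neighbours → 1 H
  atom 8: aromatic c, 2 neighbours → 1 H
  atom 9: C, bond orders sum to 3 (valence 4) → 1 H
  atom 10: C, bond orders sum to 4 (valence 4) → 0 H
  atom 11: O, bond orders sum to 2 (valence 2) → 0 H
  atom 12: O, bond orders sum to 2 (valence 2) → 0 H
  atom 13: C, bond orders sum to 1 (valence 4) → 3 H
  atom 14: C, bond orders sum to 2 (valence 4) → 2 H
  atom 15: C, bond orders sum to 2 (valence 4) → 2 H
  atom 16: C, bond orders sum to 2 (valence 4) → 2 H
  atom 17: C, bond orders sum to 2 (valence 4) → 2 H
  atom 18: C, bond orders sum to 1 (valence 4) → 3 H
Totals → C:15, H:21, Cl:1, O:2.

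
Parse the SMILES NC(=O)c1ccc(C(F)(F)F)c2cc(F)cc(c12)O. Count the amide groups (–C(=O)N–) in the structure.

The amide motif appears at heavy-atom position 2 in the SMILES.
Other groups present: 1 hydroxyl.
Amide count: 1.

1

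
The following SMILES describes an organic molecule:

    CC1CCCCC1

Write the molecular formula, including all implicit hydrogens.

C7H14

Walk through each heavy atom and fill implicit hydrogens from standard valence (C 4, N 3, O 2, S 2, halogen 1):
  atom 1: C, bond orders sum to 1 (valence 4) → 3 H
  atom 2: C, bond orders sum to 3 (valence 4) → 1 H
  atom 3: C, bond orders sum to 2 (valence 4) → 2 H
  atom 4: C, bond orders sum to 2 (valence 4) → 2 H
  atom 5: C, bond orders sum to 2 (valence 4) → 2 H
  atom 6: C, bond orders sum to 2 (valence 4) → 2 H
  atom 7: C, bond orders sum to 2 (valence 4) → 2 H
Totals → C:7, H:14.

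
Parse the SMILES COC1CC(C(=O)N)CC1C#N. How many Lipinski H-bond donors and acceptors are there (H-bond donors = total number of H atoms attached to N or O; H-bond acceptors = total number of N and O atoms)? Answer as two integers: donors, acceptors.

Donors: find every N or O and count the H atoms it carries.
  atom 2 (O): bond orders sum to 2 → 0 H
  atom 7 (O): bond orders sum to 2 → 0 H
  atom 8 (N): bond orders sum to 1 → 2 H
  atom 12 (N): bond orders sum to 3 → 0 H
Lipinski HBD = 2.
Acceptors: N atoms = 2, O atoms = 2 → HBA = 4.

2, 4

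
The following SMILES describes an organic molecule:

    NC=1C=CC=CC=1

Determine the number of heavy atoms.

7

Every atom symbol written in the SMILES (organic subset) is one heavy atom; implicit H are not written.
Heavy atoms by element → C:6, N:1.
Total: 7.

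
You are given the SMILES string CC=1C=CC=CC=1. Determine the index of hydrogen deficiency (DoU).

Degree of unsaturation = (number of rings) + (number of π bonds).
Ring closures in the SMILES: 1.
π bonds: 3 double bonds (each 1 DoU) → 3 DoU from unsaturation.
Total DoU = 1 + 3 = 4.

4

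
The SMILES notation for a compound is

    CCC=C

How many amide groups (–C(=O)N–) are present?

0

Scan the SMILES for the amide motif — none present.
Groups that are present: 1 alkene.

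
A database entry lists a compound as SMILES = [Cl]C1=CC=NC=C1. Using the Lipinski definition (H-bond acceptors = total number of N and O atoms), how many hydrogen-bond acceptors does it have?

N atoms: 1; O atoms: 0.
Lipinski HBA = 1 + 0 = 1.

1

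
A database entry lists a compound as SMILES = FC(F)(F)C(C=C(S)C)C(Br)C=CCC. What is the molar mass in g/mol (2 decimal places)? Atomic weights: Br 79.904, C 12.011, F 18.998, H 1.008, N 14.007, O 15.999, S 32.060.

303.18 g/mol

First, the molecular formula is C10H14BrF3S (counting implicit H from valence).
  Br: 1 × 79.904 = 79.904
  C: 10 × 12.011 = 120.110
  F: 3 × 18.998 = 56.994
  H: 14 × 1.008 = 14.112
  S: 1 × 32.060 = 32.060
Sum: 1×79.904 + 10×12.011 + 3×18.998 + 14×1.008 + 1×32.060 = 303.180 → 303.18 g/mol.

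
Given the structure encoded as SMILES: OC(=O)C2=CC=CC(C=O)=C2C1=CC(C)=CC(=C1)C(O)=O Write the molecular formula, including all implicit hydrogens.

C16H12O5

Walk through each heavy atom and fill implicit hydrogens from standard valence (C 4, N 3, O 2, S 2, halogen 1):
  atom 1: O, bond orders sum to 1 (valence 2) → 1 H
  atom 2: C, bond orders sum to 4 (valence 4) → 0 H
  atom 3: O, bond orders sum to 2 (valence 2) → 0 H
  atom 4: C, bond orders sum to 4 (valence 4) → 0 H
  atom 5: C, bond orders sum to 3 (valence 4) → 1 H
  atom 6: C, bond orders sum to 3 (valence 4) → 1 H
  atom 7: C, bond orders sum to 3 (valence 4) → 1 H
  atom 8: C, bond orders sum to 4 (valence 4) → 0 H
  atom 9: C, bond orders sum to 3 (valence 4) → 1 H
  atom 10: O, bond orders sum to 2 (valence 2) → 0 H
  atom 11: C, bond orders sum to 4 (valence 4) → 0 H
  atom 12: C, bond orders sum to 4 (valence 4) → 0 H
  atom 13: C, bond orders sum to 3 (valence 4) → 1 H
  atom 14: C, bond orders sum to 4 (valence 4) → 0 H
  atom 15: C, bond orders sum to 1 (valence 4) → 3 H
  atom 16: C, bond orders sum to 3 (valence 4) → 1 H
  atom 17: C, bond orders sum to 4 (valence 4) → 0 H
  atom 18: C, bond orders sum to 3 (valence 4) → 1 H
  atom 19: C, bond orders sum to 4 (valence 4) → 0 H
  atom 20: O, bond orders sum to 1 (valence 2) → 1 H
  atom 21: O, bond orders sum to 2 (valence 2) → 0 H
Totals → C:16, H:12, O:5.
In Hill order: C16H12O5.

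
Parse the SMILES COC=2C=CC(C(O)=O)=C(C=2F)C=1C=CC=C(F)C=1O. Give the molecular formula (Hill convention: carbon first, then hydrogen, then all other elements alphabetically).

Walk through each heavy atom and fill implicit hydrogens from standard valence (C 4, N 3, O 2, S 2, halogen 1):
  atom 1: C, bond orders sum to 1 (valence 4) → 3 H
  atom 2: O, bond orders sum to 2 (valence 2) → 0 H
  atom 3: C, bond orders sum to 4 (valence 4) → 0 H
  atom 4: C, bond orders sum to 3 (valence 4) → 1 H
  atom 5: C, bond orders sum to 3 (valence 4) → 1 H
  atom 6: C, bond orders sum to 4 (valence 4) → 0 H
  atom 7: C, bond orders sum to 4 (valence 4) → 0 H
  atom 8: O, bond orders sum to 1 (valence 2) → 1 H
  atom 9: O, bond orders sum to 2 (valence 2) → 0 H
  atom 10: C, bond orders sum to 4 (valence 4) → 0 H
  atom 11: C, bond orders sum to 4 (valence 4) → 0 H
  atom 12: F (halogen, monovalent) → 0 H
  atom 13: C, bond orders sum to 4 (valence 4) → 0 H
  atom 14: C, bond orders sum to 3 (valence 4) → 1 H
  atom 15: C, bond orders sum to 3 (valence 4) → 1 H
  atom 16: C, bond orders sum to 3 (valence 4) → 1 H
  atom 17: C, bond orders sum to 4 (valence 4) → 0 H
  atom 18: F (halogen, monovalent) → 0 H
  atom 19: C, bond orders sum to 4 (valence 4) → 0 H
  atom 20: O, bond orders sum to 1 (valence 2) → 1 H
Totals → C:14, H:10, F:2, O:4.
In Hill order: C14H10F2O4.

C14H10F2O4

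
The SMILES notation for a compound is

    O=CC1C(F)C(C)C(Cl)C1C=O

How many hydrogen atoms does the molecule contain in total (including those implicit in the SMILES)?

10

Walk through each heavy atom and fill implicit hydrogens from standard valence (C 4, N 3, O 2, S 2, halogen 1):
  atom 1: O, bond orders sum to 2 (valence 2) → 0 H
  atom 2: C, bond orders sum to 3 (valence 4) → 1 H
  atom 3: C, bond orders sum to 3 (valence 4) → 1 H
  atom 4: C, bond orders sum to 3 (valence 4) → 1 H
  atom 5: F (halogen, monovalent) → 0 H
  atom 6: C, bond orders sum to 3 (valence 4) → 1 H
  atom 7: C, bond orders sum to 1 (valence 4) → 3 H
  atom 8: C, bond orders sum to 3 (valence 4) → 1 H
  atom 9: Cl (halogen, monovalent) → 0 H
  atom 10: C, bond orders sum to 3 (valence 4) → 1 H
  atom 11: C, bond orders sum to 3 (valence 4) → 1 H
  atom 12: O, bond orders sum to 2 (valence 2) → 0 H
Total hydrogens: 10.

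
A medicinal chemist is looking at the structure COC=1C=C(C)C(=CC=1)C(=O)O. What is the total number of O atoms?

Scan the SMILES for O atoms (remember two-letter symbols like Cl and Br are single atoms).
Oxygen count: 3.

3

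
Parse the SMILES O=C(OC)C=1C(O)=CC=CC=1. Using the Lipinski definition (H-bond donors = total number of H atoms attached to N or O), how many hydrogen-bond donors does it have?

1

Donors: find every N or O and count the H atoms it carries.
  atom 1 (O): bond orders sum to 2 → 0 H
  atom 3 (O): bond orders sum to 2 → 0 H
  atom 7 (O): bond orders sum to 1 → 1 H
Lipinski HBD = 1.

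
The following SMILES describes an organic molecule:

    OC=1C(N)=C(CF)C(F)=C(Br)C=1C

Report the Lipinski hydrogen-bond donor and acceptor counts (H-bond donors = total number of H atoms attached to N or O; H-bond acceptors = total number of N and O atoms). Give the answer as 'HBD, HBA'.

Donors: find every N or O and count the H atoms it carries.
  atom 1 (O): bond orders sum to 1 → 1 H
  atom 4 (N): bond orders sum to 1 → 2 H
Lipinski HBD = 3.
Acceptors: N atoms = 1, O atoms = 1 → HBA = 2.

3, 2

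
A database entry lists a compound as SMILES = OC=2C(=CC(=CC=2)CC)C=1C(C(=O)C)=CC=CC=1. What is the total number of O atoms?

2

Scan the SMILES for O atoms (remember two-letter symbols like Cl and Br are single atoms).
Oxygen count: 2.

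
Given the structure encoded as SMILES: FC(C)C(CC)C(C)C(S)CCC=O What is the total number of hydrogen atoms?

21

Walk through each heavy atom and fill implicit hydrogens from standard valence (C 4, N 3, O 2, S 2, halogen 1):
  atom 1: F (halogen, monovalent) → 0 H
  atom 2: C, bond orders sum to 3 (valence 4) → 1 H
  atom 3: C, bond orders sum to 1 (valence 4) → 3 H
  atom 4: C, bond orders sum to 3 (valence 4) → 1 H
  atom 5: C, bond orders sum to 2 (valence 4) → 2 H
  atom 6: C, bond orders sum to 1 (valence 4) → 3 H
  atom 7: C, bond orders sum to 3 (valence 4) → 1 H
  atom 8: C, bond orders sum to 1 (valence 4) → 3 H
  atom 9: C, bond orders sum to 3 (valence 4) → 1 H
  atom 10: S, bond orders sum to 1 (valence 2) → 1 H
  atom 11: C, bond orders sum to 2 (valence 4) → 2 H
  atom 12: C, bond orders sum to 2 (valence 4) → 2 H
  atom 13: C, bond orders sum to 3 (valence 4) → 1 H
  atom 14: O, bond orders sum to 2 (valence 2) → 0 H
Total hydrogens: 21.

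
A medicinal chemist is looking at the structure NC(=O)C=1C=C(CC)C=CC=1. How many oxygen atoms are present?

1

Scan the SMILES for O atoms (remember two-letter symbols like Cl and Br are single atoms).
Oxygen count: 1.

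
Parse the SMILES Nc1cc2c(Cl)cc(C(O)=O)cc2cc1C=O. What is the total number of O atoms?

3

Scan the SMILES for O atoms (remember two-letter symbols like Cl and Br are single atoms).
Oxygen count: 3.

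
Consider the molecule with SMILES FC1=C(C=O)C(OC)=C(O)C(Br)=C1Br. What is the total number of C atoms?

8

Count every carbon token in the SMILES (each C, including those in ring-closure positions and inside branches).
Carbon count: 8.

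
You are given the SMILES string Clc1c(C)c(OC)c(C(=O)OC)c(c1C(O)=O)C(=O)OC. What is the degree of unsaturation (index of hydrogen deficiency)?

7

Molecular formula: C13H13ClO7.
DoU = (2C + 2 + N − H − X) / 2, where X is the halogen count and O/S are ignored.
    = (2·13 + 2 + 0 − 13 − 1) / 2 = 14 / 2 = 7.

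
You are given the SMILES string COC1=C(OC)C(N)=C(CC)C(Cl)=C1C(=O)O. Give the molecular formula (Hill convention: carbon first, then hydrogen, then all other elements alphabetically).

C11H14ClNO4

Walk through each heavy atom and fill implicit hydrogens from standard valence (C 4, N 3, O 2, S 2, halogen 1):
  atom 1: C, bond orders sum to 1 (valence 4) → 3 H
  atom 2: O, bond orders sum to 2 (valence 2) → 0 H
  atom 3: C, bond orders sum to 4 (valence 4) → 0 H
  atom 4: C, bond orders sum to 4 (valence 4) → 0 H
  atom 5: O, bond orders sum to 2 (valence 2) → 0 H
  atom 6: C, bond orders sum to 1 (valence 4) → 3 H
  atom 7: C, bond orders sum to 4 (valence 4) → 0 H
  atom 8: N, bond orders sum to 1 (valence 3) → 2 H
  atom 9: C, bond orders sum to 4 (valence 4) → 0 H
  atom 10: C, bond orders sum to 2 (valence 4) → 2 H
  atom 11: C, bond orders sum to 1 (valence 4) → 3 H
  atom 12: C, bond orders sum to 4 (valence 4) → 0 H
  atom 13: Cl (halogen, monovalent) → 0 H
  atom 14: C, bond orders sum to 4 (valence 4) → 0 H
  atom 15: C, bond orders sum to 4 (valence 4) → 0 H
  atom 16: O, bond orders sum to 2 (valence 2) → 0 H
  atom 17: O, bond orders sum to 1 (valence 2) → 1 H
Totals → C:11, H:14, Cl:1, N:1, O:4.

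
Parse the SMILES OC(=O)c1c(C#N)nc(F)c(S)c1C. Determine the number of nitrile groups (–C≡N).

The nitrile motif appears at heavy-atom position 6 in the SMILES.
Other groups present: 1 carboxylic acid, 1 thiol.
Nitrile count: 1.

1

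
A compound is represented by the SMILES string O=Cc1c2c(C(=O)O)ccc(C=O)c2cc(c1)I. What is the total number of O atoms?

4

Scan the SMILES for O atoms (remember two-letter symbols like Cl and Br are single atoms).
Oxygen count: 4.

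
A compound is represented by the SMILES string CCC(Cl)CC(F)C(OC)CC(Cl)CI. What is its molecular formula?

Walk through each heavy atom and fill implicit hydrogens from standard valence (C 4, N 3, O 2, S 2, halogen 1):
  atom 1: C, bond orders sum to 1 (valence 4) → 3 H
  atom 2: C, bond orders sum to 2 (valence 4) → 2 H
  atom 3: C, bond orders sum to 3 (valence 4) → 1 H
  atom 4: Cl (halogen, monovalent) → 0 H
  atom 5: C, bond orders sum to 2 (valence 4) → 2 H
  atom 6: C, bond orders sum to 3 (valence 4) → 1 H
  atom 7: F (halogen, monovalent) → 0 H
  atom 8: C, bond orders sum to 3 (valence 4) → 1 H
  atom 9: O, bond orders sum to 2 (valence 2) → 0 H
  atom 10: C, bond orders sum to 1 (valence 4) → 3 H
  atom 11: C, bond orders sum to 2 (valence 4) → 2 H
  atom 12: C, bond orders sum to 3 (valence 4) → 1 H
  atom 13: Cl (halogen, monovalent) → 0 H
  atom 14: C, bond orders sum to 2 (valence 4) → 2 H
  atom 15: I (halogen, monovalent) → 0 H
Totals → C:10, H:18, Cl:2, F:1, I:1, O:1.

C10H18Cl2FIO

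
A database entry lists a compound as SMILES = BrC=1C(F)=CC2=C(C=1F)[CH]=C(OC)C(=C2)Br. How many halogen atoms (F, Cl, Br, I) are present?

Halogen atoms appear at heavy-atom positions 1, 4, 9, 16 (2×Br, 2×F).
Other groups present: 1 ether.
Halogen count: 4.

4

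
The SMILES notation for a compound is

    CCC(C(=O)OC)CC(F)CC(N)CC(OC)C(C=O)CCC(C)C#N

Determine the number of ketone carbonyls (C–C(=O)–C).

0

Scan the SMILES for the ketone motif — none present.
Groups that are present: 1 aldehyde, 1 ester, 1 ether, 1 nitrile, 1 primary amine.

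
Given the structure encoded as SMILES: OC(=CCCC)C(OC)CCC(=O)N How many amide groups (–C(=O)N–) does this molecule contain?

1

The amide motif appears at heavy-atom position 12 in the SMILES.
Other groups present: 1 alkene, 1 ether, 1 hydroxyl.
Amide count: 1.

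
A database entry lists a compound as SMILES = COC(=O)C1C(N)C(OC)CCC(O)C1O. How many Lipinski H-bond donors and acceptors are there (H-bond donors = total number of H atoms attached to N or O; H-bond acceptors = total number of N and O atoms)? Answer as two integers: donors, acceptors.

4, 6

Donors: find every N or O and count the H atoms it carries.
  atom 2 (O): bond orders sum to 2 → 0 H
  atom 4 (O): bond orders sum to 2 → 0 H
  atom 7 (N): bond orders sum to 1 → 2 H
  atom 9 (O): bond orders sum to 2 → 0 H
  atom 14 (O): bond orders sum to 1 → 1 H
  atom 16 (O): bond orders sum to 1 → 1 H
Lipinski HBD = 4.
Acceptors: N atoms = 1, O atoms = 5 → HBA = 6.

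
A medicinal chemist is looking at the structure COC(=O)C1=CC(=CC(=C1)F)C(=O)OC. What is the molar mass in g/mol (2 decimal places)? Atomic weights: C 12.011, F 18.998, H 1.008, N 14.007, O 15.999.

First, the molecular formula is C10H9FO4 (counting implicit H from valence).
  C: 10 × 12.011 = 120.110
  F: 1 × 18.998 = 18.998
  H: 9 × 1.008 = 9.072
  O: 4 × 15.999 = 63.996
Sum: 10×12.011 + 1×18.998 + 9×1.008 + 4×15.999 = 212.176 → 212.18 g/mol.

212.18 g/mol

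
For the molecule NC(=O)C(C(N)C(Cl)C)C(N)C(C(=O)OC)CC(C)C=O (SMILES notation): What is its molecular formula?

C13H24ClN3O4

Walk through each heavy atom and fill implicit hydrogens from standard valence (C 4, N 3, O 2, S 2, halogen 1):
  atom 1: N, bond orders sum to 1 (valence 3) → 2 H
  atom 2: C, bond orders sum to 4 (valence 4) → 0 H
  atom 3: O, bond orders sum to 2 (valence 2) → 0 H
  atom 4: C, bond orders sum to 3 (valence 4) → 1 H
  atom 5: C, bond orders sum to 3 (valence 4) → 1 H
  atom 6: N, bond orders sum to 1 (valence 3) → 2 H
  atom 7: C, bond orders sum to 3 (valence 4) → 1 H
  atom 8: Cl (halogen, monovalent) → 0 H
  atom 9: C, bond orders sum to 1 (valence 4) → 3 H
  atom 10: C, bond orders sum to 3 (valence 4) → 1 H
  atom 11: N, bond orders sum to 1 (valence 3) → 2 H
  atom 12: C, bond orders sum to 3 (valence 4) → 1 H
  atom 13: C, bond orders sum to 4 (valence 4) → 0 H
  atom 14: O, bond orders sum to 2 (valence 2) → 0 H
  atom 15: O, bond orders sum to 2 (valence 2) → 0 H
  atom 16: C, bond orders sum to 1 (valence 4) → 3 H
  atom 17: C, bond orders sum to 2 (valence 4) → 2 H
  atom 18: C, bond orders sum to 3 (valence 4) → 1 H
  atom 19: C, bond orders sum to 1 (valence 4) → 3 H
  atom 20: C, bond orders sum to 3 (valence 4) → 1 H
  atom 21: O, bond orders sum to 2 (valence 2) → 0 H
Totals → C:13, H:24, Cl:1, N:3, O:4.
In Hill order: C13H24ClN3O4.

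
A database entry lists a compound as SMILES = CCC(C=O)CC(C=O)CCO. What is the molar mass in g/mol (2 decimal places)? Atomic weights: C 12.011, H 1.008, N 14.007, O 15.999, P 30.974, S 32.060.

172.22 g/mol

First, the molecular formula is C9H16O3 (counting implicit H from valence).
  C: 9 × 12.011 = 108.099
  H: 16 × 1.008 = 16.128
  O: 3 × 15.999 = 47.997
Sum: 9×12.011 + 16×1.008 + 3×15.999 = 172.224 → 172.22 g/mol.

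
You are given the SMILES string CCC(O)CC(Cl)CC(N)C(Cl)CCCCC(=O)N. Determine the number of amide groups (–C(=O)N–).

The amide motif appears at heavy-atom position 17 in the SMILES.
Other groups present: 1 hydroxyl, 1 primary amine.
Amide count: 1.

1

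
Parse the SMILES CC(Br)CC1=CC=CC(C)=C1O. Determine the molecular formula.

C10H13BrO

Walk through each heavy atom and fill implicit hydrogens from standard valence (C 4, N 3, O 2, S 2, halogen 1):
  atom 1: C, bond orders sum to 1 (valence 4) → 3 H
  atom 2: C, bond orders sum to 3 (valence 4) → 1 H
  atom 3: Br (halogen, monovalent) → 0 H
  atom 4: C, bond orders sum to 2 (valence 4) → 2 H
  atom 5: C, bond orders sum to 4 (valence 4) → 0 H
  atom 6: C, bond orders sum to 3 (valence 4) → 1 H
  atom 7: C, bond orders sum to 3 (valence 4) → 1 H
  atom 8: C, bond orders sum to 3 (valence 4) → 1 H
  atom 9: C, bond orders sum to 4 (valence 4) → 0 H
  atom 10: C, bond orders sum to 1 (valence 4) → 3 H
  atom 11: C, bond orders sum to 4 (valence 4) → 0 H
  atom 12: O, bond orders sum to 1 (valence 2) → 1 H
Totals → C:10, H:13, Br:1, O:1.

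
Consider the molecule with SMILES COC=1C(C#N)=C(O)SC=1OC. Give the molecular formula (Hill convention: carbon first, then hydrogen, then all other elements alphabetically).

Walk through each heavy atom and fill implicit hydrogens from standard valence (C 4, N 3, O 2, S 2, halogen 1):
  atom 1: C, bond orders sum to 1 (valence 4) → 3 H
  atom 2: O, bond orders sum to 2 (valence 2) → 0 H
  atom 3: C, bond orders sum to 4 (valence 4) → 0 H
  atom 4: C, bond orders sum to 4 (valence 4) → 0 H
  atom 5: C, bond orders sum to 4 (valence 4) → 0 H
  atom 6: N, bond orders sum to 3 (valence 3) → 0 H
  atom 7: C, bond orders sum to 4 (valence 4) → 0 H
  atom 8: O, bond orders sum to 1 (valence 2) → 1 H
  atom 9: S, bond orders sum to 2 (valence 2) → 0 H
  atom 10: C, bond orders sum to 4 (valence 4) → 0 H
  atom 11: O, bond orders sum to 2 (valence 2) → 0 H
  atom 12: C, bond orders sum to 1 (valence 4) → 3 H
Totals → C:7, H:7, N:1, O:3, S:1.

C7H7NO3S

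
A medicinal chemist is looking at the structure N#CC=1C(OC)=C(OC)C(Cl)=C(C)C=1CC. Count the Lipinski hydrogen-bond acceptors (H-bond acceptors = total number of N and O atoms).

N atoms: 1; O atoms: 2.
Lipinski HBA = 1 + 2 = 3.

3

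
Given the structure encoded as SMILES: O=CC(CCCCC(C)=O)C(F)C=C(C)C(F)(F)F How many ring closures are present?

In SMILES, each pair of matching ring-closure digits denotes one ring-closing bond; the number of such bonds equals the number of independent rings.
Ring-closure bonds here: 0.

0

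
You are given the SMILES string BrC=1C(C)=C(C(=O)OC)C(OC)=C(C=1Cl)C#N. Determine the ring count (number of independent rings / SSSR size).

1

In SMILES, each pair of matching ring-closure digits denotes one ring-closing bond; the number of such bonds equals the number of independent rings.
Ring-closure bonds here: 1.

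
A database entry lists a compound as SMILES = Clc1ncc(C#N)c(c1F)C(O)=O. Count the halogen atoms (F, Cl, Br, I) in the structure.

Halogen atoms appear at heavy-atom positions 1, 10 (1×Cl, 1×F).
Other groups present: 1 carboxylic acid, 1 nitrile.
Halogen count: 2.

2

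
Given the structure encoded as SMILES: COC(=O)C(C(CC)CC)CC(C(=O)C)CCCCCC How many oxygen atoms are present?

Scan the SMILES for O atoms (remember two-letter symbols like Cl and Br are single atoms).
Oxygen count: 3.

3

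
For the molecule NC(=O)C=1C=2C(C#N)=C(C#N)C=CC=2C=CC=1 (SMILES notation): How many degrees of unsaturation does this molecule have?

12

Degree of unsaturation = (number of rings) + (number of π bonds).
Ring closures in the SMILES: 2.
π bonds: 6 double bonds (each 1 DoU), 2 triple bonds (each 2 DoU) → 10 DoU from unsaturation.
Total DoU = 2 + 10 = 12.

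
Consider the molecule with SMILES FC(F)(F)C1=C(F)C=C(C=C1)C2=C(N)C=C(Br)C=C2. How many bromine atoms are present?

1

Scan the SMILES for Br atoms (remember two-letter symbols like Cl and Br are single atoms).
Bromine count: 1.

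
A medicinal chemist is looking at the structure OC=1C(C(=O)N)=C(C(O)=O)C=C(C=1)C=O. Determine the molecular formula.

Walk through each heavy atom and fill implicit hydrogens from standard valence (C 4, N 3, O 2, S 2, halogen 1):
  atom 1: O, bond orders sum to 1 (valence 2) → 1 H
  atom 2: C, bond orders sum to 4 (valence 4) → 0 H
  atom 3: C, bond orders sum to 4 (valence 4) → 0 H
  atom 4: C, bond orders sum to 4 (valence 4) → 0 H
  atom 5: O, bond orders sum to 2 (valence 2) → 0 H
  atom 6: N, bond orders sum to 1 (valence 3) → 2 H
  atom 7: C, bond orders sum to 4 (valence 4) → 0 H
  atom 8: C, bond orders sum to 4 (valence 4) → 0 H
  atom 9: O, bond orders sum to 1 (valence 2) → 1 H
  atom 10: O, bond orders sum to 2 (valence 2) → 0 H
  atom 11: C, bond orders sum to 3 (valence 4) → 1 H
  atom 12: C, bond orders sum to 4 (valence 4) → 0 H
  atom 13: C, bond orders sum to 3 (valence 4) → 1 H
  atom 14: C, bond orders sum to 3 (valence 4) → 1 H
  atom 15: O, bond orders sum to 2 (valence 2) → 0 H
Totals → C:9, H:7, N:1, O:5.

C9H7NO5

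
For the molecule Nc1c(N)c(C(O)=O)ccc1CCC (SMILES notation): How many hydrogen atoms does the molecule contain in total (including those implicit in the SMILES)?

14

Walk through each heavy atom and fill implicit hydrogens from standard valence (C 4, N 3, O 2, S 2, halogen 1); for lowercase aromatic atoms, an aromatic c carries 1 H when it has two neighbours and 0 H with three, and aromatic n carries 0 H:
  atom 1: N, bond orders sum to 1 (valence 3) → 2 H
  atom 2: aromatic c, 3 neighbours → 0 H
  atom 3: aromatic c, 3 neighbours → 0 H
  atom 4: N, bond orders sum to 1 (valence 3) → 2 H
  atom 5: aromatic c, 3 neighbours → 0 H
  atom 6: C, bond orders sum to 4 (valence 4) → 0 H
  atom 7: O, bond orders sum to 1 (valence 2) → 1 H
  atom 8: O, bond orders sum to 2 (valence 2) → 0 H
  atom 9: aromatic c, 2 neighbours → 1 H
  atom 10: aromatic c, 2 neighbours → 1 H
  atom 11: aromatic c, 3 neighbours → 0 H
  atom 12: C, bond orders sum to 2 (valence 4) → 2 H
  atom 13: C, bond orders sum to 2 (valence 4) → 2 H
  atom 14: C, bond orders sum to 1 (valence 4) → 3 H
Total hydrogens: 14.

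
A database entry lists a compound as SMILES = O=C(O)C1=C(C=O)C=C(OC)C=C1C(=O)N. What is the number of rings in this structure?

1

In SMILES, each pair of matching ring-closure digits denotes one ring-closing bond; the number of such bonds equals the number of independent rings.
Ring-closure bonds here: 1.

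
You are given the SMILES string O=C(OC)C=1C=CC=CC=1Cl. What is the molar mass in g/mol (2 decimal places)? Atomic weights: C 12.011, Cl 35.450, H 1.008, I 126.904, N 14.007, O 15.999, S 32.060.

170.59 g/mol

First, the molecular formula is C8H7ClO2 (counting implicit H from valence).
  C: 8 × 12.011 = 96.088
  Cl: 1 × 35.450 = 35.450
  H: 7 × 1.008 = 7.056
  O: 2 × 15.999 = 31.998
Sum: 8×12.011 + 1×35.450 + 7×1.008 + 2×15.999 = 170.592 → 170.59 g/mol.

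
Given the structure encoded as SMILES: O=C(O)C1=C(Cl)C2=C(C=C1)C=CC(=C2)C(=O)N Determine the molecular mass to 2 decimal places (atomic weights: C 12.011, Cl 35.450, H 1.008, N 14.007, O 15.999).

249.65 g/mol

First, the molecular formula is C12H8ClNO3 (counting implicit H from valence).
  C: 12 × 12.011 = 144.132
  Cl: 1 × 35.450 = 35.450
  H: 8 × 1.008 = 8.064
  N: 1 × 14.007 = 14.007
  O: 3 × 15.999 = 47.997
Sum: 12×12.011 + 1×35.450 + 8×1.008 + 1×14.007 + 3×15.999 = 249.650 → 249.65 g/mol.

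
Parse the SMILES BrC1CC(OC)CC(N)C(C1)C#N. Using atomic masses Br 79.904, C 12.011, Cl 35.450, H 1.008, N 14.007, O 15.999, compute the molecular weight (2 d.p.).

First, the molecular formula is C9H15BrN2O (counting implicit H from valence).
  Br: 1 × 79.904 = 79.904
  C: 9 × 12.011 = 108.099
  H: 15 × 1.008 = 15.120
  N: 2 × 14.007 = 28.014
  O: 1 × 15.999 = 15.999
Sum: 1×79.904 + 9×12.011 + 15×1.008 + 2×14.007 + 1×15.999 = 247.136 → 247.14 g/mol.

247.14 g/mol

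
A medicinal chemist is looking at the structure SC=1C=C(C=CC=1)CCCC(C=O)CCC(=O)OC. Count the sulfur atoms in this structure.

Scan the SMILES for S atoms (remember two-letter symbols like Cl and Br are single atoms).
Sulfur count: 1.

1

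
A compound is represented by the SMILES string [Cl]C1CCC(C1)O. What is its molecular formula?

Walk through each heavy atom and fill implicit hydrogens from standard valence (C 4, N 3, O 2, S 2, halogen 1):
  atom 1: Cl with explicit H count 0
  atom 2: C, bond orders sum to 3 (valence 4) → 1 H
  atom 3: C, bond orders sum to 2 (valence 4) → 2 H
  atom 4: C, bond orders sum to 2 (valence 4) → 2 H
  atom 5: C, bond orders sum to 3 (valence 4) → 1 H
  atom 6: C, bond orders sum to 2 (valence 4) → 2 H
  atom 7: O, bond orders sum to 1 (valence 2) → 1 H
Totals → C:5, H:9, Cl:1, O:1.

C5H9ClO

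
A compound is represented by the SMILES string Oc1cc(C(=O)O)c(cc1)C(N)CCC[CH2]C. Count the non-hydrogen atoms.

Every atom symbol written in the SMILES (organic subset) is one heavy atom; implicit H are not written.
Heavy atoms by element → C:13, N:1, O:3.
Total: 17.

17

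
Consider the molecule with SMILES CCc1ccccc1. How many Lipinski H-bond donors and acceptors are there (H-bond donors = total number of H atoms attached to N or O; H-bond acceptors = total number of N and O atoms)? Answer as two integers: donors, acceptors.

0, 0

Donors: find every N or O and count the H atoms it carries.
  (no N or O atoms present)
Lipinski HBD = 0.
Acceptors: N atoms = 0, O atoms = 0 → HBA = 0.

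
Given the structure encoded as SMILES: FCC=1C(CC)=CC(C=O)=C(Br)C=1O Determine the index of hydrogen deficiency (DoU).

Degree of unsaturation = (number of rings) + (number of π bonds).
Ring closures in the SMILES: 1.
π bonds: 4 double bonds (each 1 DoU) → 4 DoU from unsaturation.
Total DoU = 1 + 4 = 5.

5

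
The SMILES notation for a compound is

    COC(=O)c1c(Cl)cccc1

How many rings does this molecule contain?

1

In SMILES, each pair of matching ring-closure digits denotes one ring-closing bond; the number of such bonds equals the number of independent rings.
Ring-closure bonds here: 1.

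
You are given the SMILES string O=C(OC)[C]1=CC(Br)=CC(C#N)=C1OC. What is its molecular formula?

C10H8BrNO3

Walk through each heavy atom and fill implicit hydrogens from standard valence (C 4, N 3, O 2, S 2, halogen 1):
  atom 1: O, bond orders sum to 2 (valence 2) → 0 H
  atom 2: C, bond orders sum to 4 (valence 4) → 0 H
  atom 3: O, bond orders sum to 2 (valence 2) → 0 H
  atom 4: C, bond orders sum to 1 (valence 4) → 3 H
  atom 5: C with explicit H count 0
  atom 6: C, bond orders sum to 3 (valence 4) → 1 H
  atom 7: C, bond orders sum to 4 (valence 4) → 0 H
  atom 8: Br (halogen, monovalent) → 0 H
  atom 9: C, bond orders sum to 3 (valence 4) → 1 H
  atom 10: C, bond orders sum to 4 (valence 4) → 0 H
  atom 11: C, bond orders sum to 4 (valence 4) → 0 H
  atom 12: N, bond orders sum to 3 (valence 3) → 0 H
  atom 13: C, bond orders sum to 4 (valence 4) → 0 H
  atom 14: O, bond orders sum to 2 (valence 2) → 0 H
  atom 15: C, bond orders sum to 1 (valence 4) → 3 H
Totals → C:10, H:8, Br:1, N:1, O:3.
In Hill order: C10H8BrNO3.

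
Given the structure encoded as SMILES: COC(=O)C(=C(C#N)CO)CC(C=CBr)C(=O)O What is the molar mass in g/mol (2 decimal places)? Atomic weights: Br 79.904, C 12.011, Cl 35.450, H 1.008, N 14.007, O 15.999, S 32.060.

318.12 g/mol

First, the molecular formula is C11H12BrNO5 (counting implicit H from valence).
  Br: 1 × 79.904 = 79.904
  C: 11 × 12.011 = 132.121
  H: 12 × 1.008 = 12.096
  N: 1 × 14.007 = 14.007
  O: 5 × 15.999 = 79.995
Sum: 1×79.904 + 11×12.011 + 12×1.008 + 1×14.007 + 5×15.999 = 318.123 → 318.12 g/mol.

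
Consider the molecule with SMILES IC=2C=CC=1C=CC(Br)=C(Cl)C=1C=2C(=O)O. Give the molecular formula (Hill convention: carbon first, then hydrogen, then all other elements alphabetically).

Walk through each heavy atom and fill implicit hydrogens from standard valence (C 4, N 3, O 2, S 2, halogen 1):
  atom 1: I (halogen, monovalent) → 0 H
  atom 2: C, bond orders sum to 4 (valence 4) → 0 H
  atom 3: C, bond orders sum to 3 (valence 4) → 1 H
  atom 4: C, bond orders sum to 3 (valence 4) → 1 H
  atom 5: C, bond orders sum to 4 (valence 4) → 0 H
  atom 6: C, bond orders sum to 3 (valence 4) → 1 H
  atom 7: C, bond orders sum to 3 (valence 4) → 1 H
  atom 8: C, bond orders sum to 4 (valence 4) → 0 H
  atom 9: Br (halogen, monovalent) → 0 H
  atom 10: C, bond orders sum to 4 (valence 4) → 0 H
  atom 11: Cl (halogen, monovalent) → 0 H
  atom 12: C, bond orders sum to 4 (valence 4) → 0 H
  atom 13: C, bond orders sum to 4 (valence 4) → 0 H
  atom 14: C, bond orders sum to 4 (valence 4) → 0 H
  atom 15: O, bond orders sum to 2 (valence 2) → 0 H
  atom 16: O, bond orders sum to 1 (valence 2) → 1 H
Totals → C:11, H:5, Br:1, Cl:1, I:1, O:2.
In Hill order: C11H5BrClIO2.

C11H5BrClIO2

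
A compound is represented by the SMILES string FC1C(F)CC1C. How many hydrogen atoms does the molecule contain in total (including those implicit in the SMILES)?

Walk through each heavy atom and fill implicit hydrogens from standard valence (C 4, N 3, O 2, S 2, halogen 1):
  atom 1: F (halogen, monovalent) → 0 H
  atom 2: C, bond orders sum to 3 (valence 4) → 1 H
  atom 3: C, bond orders sum to 3 (valence 4) → 1 H
  atom 4: F (halogen, monovalent) → 0 H
  atom 5: C, bond orders sum to 2 (valence 4) → 2 H
  atom 6: C, bond orders sum to 3 (valence 4) → 1 H
  atom 7: C, bond orders sum to 1 (valence 4) → 3 H
Total hydrogens: 8.

8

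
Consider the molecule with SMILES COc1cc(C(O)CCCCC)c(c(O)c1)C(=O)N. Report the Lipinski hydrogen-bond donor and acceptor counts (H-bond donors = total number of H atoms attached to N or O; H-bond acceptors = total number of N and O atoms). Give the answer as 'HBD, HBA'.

4, 5

Donors: find every N or O and count the H atoms it carries.
  atom 2 (O): bond orders sum to 2 → 0 H
  atom 7 (O): bond orders sum to 1 → 1 H
  atom 15 (O): bond orders sum to 1 → 1 H
  atom 18 (O): bond orders sum to 2 → 0 H
  atom 19 (N): bond orders sum to 1 → 2 H
Lipinski HBD = 4.
Acceptors: N atoms = 1, O atoms = 4 → HBA = 5.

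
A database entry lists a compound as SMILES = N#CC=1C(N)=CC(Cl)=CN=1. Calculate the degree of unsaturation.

6

Molecular formula: C6H4ClN3.
DoU = (2C + 2 + N − H − X) / 2, where X is the halogen count and O/S are ignored.
    = (2·6 + 2 + 3 − 4 − 1) / 2 = 12 / 2 = 6.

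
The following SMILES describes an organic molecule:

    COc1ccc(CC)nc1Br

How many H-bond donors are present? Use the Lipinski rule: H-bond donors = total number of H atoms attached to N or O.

Donors: find every N or O and count the H atoms it carries.
  atom 2 (O): bond orders sum to 2 → 0 H
  atom 9 (N): bond orders sum to 3 → 0 H
Lipinski HBD = 0.

0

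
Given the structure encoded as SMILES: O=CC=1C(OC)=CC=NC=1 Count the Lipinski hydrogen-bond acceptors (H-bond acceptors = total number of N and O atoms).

3

N atoms: 1; O atoms: 2.
Lipinski HBA = 1 + 2 = 3.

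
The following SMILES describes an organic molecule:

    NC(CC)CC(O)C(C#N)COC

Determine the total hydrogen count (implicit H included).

Walk through each heavy atom and fill implicit hydrogens from standard valence (C 4, N 3, O 2, S 2, halogen 1):
  atom 1: N, bond orders sum to 1 (valence 3) → 2 H
  atom 2: C, bond orders sum to 3 (valence 4) → 1 H
  atom 3: C, bond orders sum to 2 (valence 4) → 2 H
  atom 4: C, bond orders sum to 1 (valence 4) → 3 H
  atom 5: C, bond orders sum to 2 (valence 4) → 2 H
  atom 6: C, bond orders sum to 3 (valence 4) → 1 H
  atom 7: O, bond orders sum to 1 (valence 2) → 1 H
  atom 8: C, bond orders sum to 3 (valence 4) → 1 H
  atom 9: C, bond orders sum to 4 (valence 4) → 0 H
  atom 10: N, bond orders sum to 3 (valence 3) → 0 H
  atom 11: C, bond orders sum to 2 (valence 4) → 2 H
  atom 12: O, bond orders sum to 2 (valence 2) → 0 H
  atom 13: C, bond orders sum to 1 (valence 4) → 3 H
Total hydrogens: 18.

18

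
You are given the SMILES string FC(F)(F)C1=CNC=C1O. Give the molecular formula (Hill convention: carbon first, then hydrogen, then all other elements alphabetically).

C5H4F3NO

Walk through each heavy atom and fill implicit hydrogens from standard valence (C 4, N 3, O 2, S 2, halogen 1):
  atom 1: F (halogen, monovalent) → 0 H
  atom 2: C, bond orders sum to 4 (valence 4) → 0 H
  atom 3: F (halogen, monovalent) → 0 H
  atom 4: F (halogen, monovalent) → 0 H
  atom 5: C, bond orders sum to 4 (valence 4) → 0 H
  atom 6: C, bond orders sum to 3 (valence 4) → 1 H
  atom 7: N, bond orders sum to 2 (valence 3) → 1 H
  atom 8: C, bond orders sum to 3 (valence 4) → 1 H
  atom 9: C, bond orders sum to 4 (valence 4) → 0 H
  atom 10: O, bond orders sum to 1 (valence 2) → 1 H
Totals → C:5, H:4, F:3, N:1, O:1.
In Hill order: C5H4F3NO.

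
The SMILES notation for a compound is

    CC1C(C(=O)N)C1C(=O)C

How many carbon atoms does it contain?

Count every carbon token in the SMILES (each C, including those in ring-closure positions and inside branches).
Carbon count: 7.

7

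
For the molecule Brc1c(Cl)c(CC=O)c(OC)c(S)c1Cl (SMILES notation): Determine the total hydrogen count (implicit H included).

Walk through each heavy atom and fill implicit hydrogens from standard valence (C 4, N 3, O 2, S 2, halogen 1); for lowercase aromatic atoms, an aromatic c carries 1 H when it has two neighbours and 0 H with three, and aromatic n carries 0 H:
  atom 1: Br (halogen, monovalent) → 0 H
  atom 2: aromatic c, 3 neighbours → 0 H
  atom 3: aromatic c, 3 neighbours → 0 H
  atom 4: Cl (halogen, monovalent) → 0 H
  atom 5: aromatic c, 3 neighbours → 0 H
  atom 6: C, bond orders sum to 2 (valence 4) → 2 H
  atom 7: C, bond orders sum to 3 (valence 4) → 1 H
  atom 8: O, bond orders sum to 2 (valence 2) → 0 H
  atom 9: aromatic c, 3 neighbours → 0 H
  atom 10: O, bond orders sum to 2 (valence 2) → 0 H
  atom 11: C, bond orders sum to 1 (valence 4) → 3 H
  atom 12: aromatic c, 3 neighbours → 0 H
  atom 13: S, bond orders sum to 1 (valence 2) → 1 H
  atom 14: aromatic c, 3 neighbours → 0 H
  atom 15: Cl (halogen, monovalent) → 0 H
Total hydrogens: 7.

7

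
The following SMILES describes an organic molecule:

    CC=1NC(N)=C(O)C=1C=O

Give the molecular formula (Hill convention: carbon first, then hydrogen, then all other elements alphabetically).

C6H8N2O2

Walk through each heavy atom and fill implicit hydrogens from standard valence (C 4, N 3, O 2, S 2, halogen 1):
  atom 1: C, bond orders sum to 1 (valence 4) → 3 H
  atom 2: C, bond orders sum to 4 (valence 4) → 0 H
  atom 3: N, bond orders sum to 2 (valence 3) → 1 H
  atom 4: C, bond orders sum to 4 (valence 4) → 0 H
  atom 5: N, bond orders sum to 1 (valence 3) → 2 H
  atom 6: C, bond orders sum to 4 (valence 4) → 0 H
  atom 7: O, bond orders sum to 1 (valence 2) → 1 H
  atom 8: C, bond orders sum to 4 (valence 4) → 0 H
  atom 9: C, bond orders sum to 3 (valence 4) → 1 H
  atom 10: O, bond orders sum to 2 (valence 2) → 0 H
Totals → C:6, H:8, N:2, O:2.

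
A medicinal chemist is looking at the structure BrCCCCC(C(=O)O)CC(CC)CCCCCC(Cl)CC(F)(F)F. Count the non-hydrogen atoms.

Every atom symbol written in the SMILES (organic subset) is one heavy atom; implicit H are not written.
Heavy atoms by element → Br:1, C:18, Cl:1, F:3, O:2.
Total: 25.

25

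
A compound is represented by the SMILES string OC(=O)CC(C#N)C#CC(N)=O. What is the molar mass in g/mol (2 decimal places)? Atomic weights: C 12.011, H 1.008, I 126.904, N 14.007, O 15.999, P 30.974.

166.14 g/mol

First, the molecular formula is C7H6N2O3 (counting implicit H from valence).
  C: 7 × 12.011 = 84.077
  H: 6 × 1.008 = 6.048
  N: 2 × 14.007 = 28.014
  O: 3 × 15.999 = 47.997
Sum: 7×12.011 + 6×1.008 + 2×14.007 + 3×15.999 = 166.136 → 166.14 g/mol.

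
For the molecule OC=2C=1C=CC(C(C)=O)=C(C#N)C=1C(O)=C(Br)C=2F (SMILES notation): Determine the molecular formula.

Walk through each heavy atom and fill implicit hydrogens from standard valence (C 4, N 3, O 2, S 2, halogen 1):
  atom 1: O, bond orders sum to 1 (valence 2) → 1 H
  atom 2: C, bond orders sum to 4 (valence 4) → 0 H
  atom 3: C, bond orders sum to 4 (valence 4) → 0 H
  atom 4: C, bond orders sum to 3 (valence 4) → 1 H
  atom 5: C, bond orders sum to 3 (valence 4) → 1 H
  atom 6: C, bond orders sum to 4 (valence 4) → 0 H
  atom 7: C, bond orders sum to 4 (valence 4) → 0 H
  atom 8: C, bond orders sum to 1 (valence 4) → 3 H
  atom 9: O, bond orders sum to 2 (valence 2) → 0 H
  atom 10: C, bond orders sum to 4 (valence 4) → 0 H
  atom 11: C, bond orders sum to 4 (valence 4) → 0 H
  atom 12: N, bond orders sum to 3 (valence 3) → 0 H
  atom 13: C, bond orders sum to 4 (valence 4) → 0 H
  atom 14: C, bond orders sum to 4 (valence 4) → 0 H
  atom 15: O, bond orders sum to 1 (valence 2) → 1 H
  atom 16: C, bond orders sum to 4 (valence 4) → 0 H
  atom 17: Br (halogen, monovalent) → 0 H
  atom 18: C, bond orders sum to 4 (valence 4) → 0 H
  atom 19: F (halogen, monovalent) → 0 H
Totals → C:13, H:7, Br:1, F:1, N:1, O:3.
In Hill order: C13H7BrFNO3.

C13H7BrFNO3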